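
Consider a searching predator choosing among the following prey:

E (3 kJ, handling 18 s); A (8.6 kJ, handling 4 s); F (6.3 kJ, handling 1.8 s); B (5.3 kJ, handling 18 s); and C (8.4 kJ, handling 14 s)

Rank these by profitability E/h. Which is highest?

F

Profitability E/h (kJ/s): E = 3/18 = 0.167, A = 8.6/4 = 2.15, F = 6.3/1.8 = 3.5, B = 5.3/18 = 0.294, C = 8.4/14 = 0.6.
Ranked: F > A > C > B > E.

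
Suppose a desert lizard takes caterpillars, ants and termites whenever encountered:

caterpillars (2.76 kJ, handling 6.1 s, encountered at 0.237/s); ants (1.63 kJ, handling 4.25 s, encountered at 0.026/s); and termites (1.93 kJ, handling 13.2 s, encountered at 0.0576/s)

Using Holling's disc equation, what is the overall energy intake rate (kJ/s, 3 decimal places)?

0.244 kJ/s

R = (0.237×2.76 + 0.026×1.63 + 0.0576×1.93) / (1 + 0.237×6.1 + 0.026×4.25 + 0.0576×13.2) = 0.8077/3.317 = 0.2435 kJ/s.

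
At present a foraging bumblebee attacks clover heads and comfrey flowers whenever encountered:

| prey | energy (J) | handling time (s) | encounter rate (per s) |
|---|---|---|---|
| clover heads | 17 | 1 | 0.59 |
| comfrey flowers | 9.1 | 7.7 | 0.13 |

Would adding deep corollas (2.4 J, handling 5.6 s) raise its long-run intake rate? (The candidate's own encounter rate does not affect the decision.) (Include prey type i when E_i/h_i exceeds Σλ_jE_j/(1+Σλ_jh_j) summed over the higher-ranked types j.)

Current rate: (0.59×17 + 0.13×9.1)/(1 + 0.59×1 + 0.13×7.7) = 4.328 J/s.
Profitability of deep corollas: 2.4/5.6 = 0.4286 J/s.
0.4286 < 4.328, so adding deep corollas would lower the average — exclude it.

No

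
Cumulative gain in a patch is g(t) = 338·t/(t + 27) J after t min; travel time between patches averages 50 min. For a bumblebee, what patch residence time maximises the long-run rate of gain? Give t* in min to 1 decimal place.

36.7 min

Optimal t* satisfies g'(t*) = g(t*)/(T + t*).
g'(t) = 338·27/(t + 27)². Setting 338·27/(t+27)² = 338t/[(t+27)(50+t)] gives 27(50+t) = t(t+27), so t² = 27×50 = 1350.
t* = √1350 = 36.74 min.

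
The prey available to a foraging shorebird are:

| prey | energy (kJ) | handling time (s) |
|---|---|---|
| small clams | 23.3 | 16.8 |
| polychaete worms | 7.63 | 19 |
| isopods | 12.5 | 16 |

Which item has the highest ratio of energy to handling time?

In descending order of E/h:
small clams: 23.3/16.8 = 1.39 kJ/s
isopods: 12.5/16 = 0.781 kJ/s
polychaete worms: 7.63/19 = 0.402 kJ/s

small clams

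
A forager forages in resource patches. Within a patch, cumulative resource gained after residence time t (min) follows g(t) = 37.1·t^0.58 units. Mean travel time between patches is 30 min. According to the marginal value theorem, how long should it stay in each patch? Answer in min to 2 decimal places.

Maximise g(t)/(T+t): set derivative to zero → g'(t)(T+t) = g(t).
g'(t) = 0.58·37.1·t^-0.42. Setting 0.58·37.1·t^-0.42 = 37.1·t^0.58/(30+t) gives 0.58(30+t) = t, so 0.42·t = 0.58×30.
t* = 0.58×30/0.42 = 41.43 min.

41.43 min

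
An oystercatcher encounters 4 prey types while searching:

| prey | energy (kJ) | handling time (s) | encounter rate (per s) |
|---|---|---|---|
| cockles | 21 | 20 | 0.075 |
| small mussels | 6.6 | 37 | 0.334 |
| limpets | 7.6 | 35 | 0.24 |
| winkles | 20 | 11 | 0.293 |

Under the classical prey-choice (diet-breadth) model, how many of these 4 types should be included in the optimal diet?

1

Rank by E/h (kJ/s): winkles 1.82, cockles 1.05, limpets 0.217, small mussels 0.178. Include each in turn until the next type's E/h falls below the running intake rate.
Rate on top 1: 1.388. cockles: 1.05 < 1.388 → exclude; stop.
Optimal diet: winkles — 1 of 4 types.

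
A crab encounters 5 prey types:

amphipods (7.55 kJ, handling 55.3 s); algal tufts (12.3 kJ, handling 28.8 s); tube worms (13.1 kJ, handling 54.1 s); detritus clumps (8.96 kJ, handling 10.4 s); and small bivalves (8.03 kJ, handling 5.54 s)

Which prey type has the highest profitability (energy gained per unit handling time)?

In descending order of E/h:
small bivalves: 8.03/5.54 = 1.45 kJ/s
detritus clumps: 8.96/10.4 = 0.862 kJ/s
algal tufts: 12.3/28.8 = 0.427 kJ/s
tube worms: 13.1/54.1 = 0.242 kJ/s
amphipods: 7.55/55.3 = 0.137 kJ/s

small bivalves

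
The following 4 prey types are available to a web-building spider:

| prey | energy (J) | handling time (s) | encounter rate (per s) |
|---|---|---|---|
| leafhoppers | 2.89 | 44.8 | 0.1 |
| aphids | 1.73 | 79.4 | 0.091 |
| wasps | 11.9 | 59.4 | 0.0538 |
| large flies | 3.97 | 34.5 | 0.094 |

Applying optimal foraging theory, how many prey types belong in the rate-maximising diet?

Rank by E/h (J/s): wasps 0.2, large flies 0.115, leafhoppers 0.0645, aphids 0.0218. Include each in turn until the next type's E/h falls below the running intake rate.
Rate on top 1: 0.1526. large flies: 0.115 < 0.1526 → exclude; stop.
Optimal diet: wasps — 1 of 4 types.

1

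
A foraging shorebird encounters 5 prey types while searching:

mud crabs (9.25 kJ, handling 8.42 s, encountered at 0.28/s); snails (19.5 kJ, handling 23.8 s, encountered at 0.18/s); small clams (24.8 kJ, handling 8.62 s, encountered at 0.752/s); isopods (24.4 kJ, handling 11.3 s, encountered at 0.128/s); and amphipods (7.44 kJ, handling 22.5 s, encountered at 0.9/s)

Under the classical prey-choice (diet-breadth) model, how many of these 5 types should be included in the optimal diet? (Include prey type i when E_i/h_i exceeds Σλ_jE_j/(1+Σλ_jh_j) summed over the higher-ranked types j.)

1

Rank by E/h (kJ/s): small clams 2.88, isopods 2.16, mud crabs 1.1, snails 0.819, amphipods 0.331. Include each in turn until the next type's E/h falls below the running intake rate.
Rate on top 1: 2.493. isopods: 2.16 < 2.493 → exclude; stop.
Optimal diet: small clams — 1 of 5 types.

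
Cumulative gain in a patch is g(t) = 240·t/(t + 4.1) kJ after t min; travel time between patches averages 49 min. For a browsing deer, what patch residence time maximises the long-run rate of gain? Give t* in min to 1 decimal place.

Optimal t* satisfies g'(t*) = g(t*)/(T + t*).
g'(t) = 240·4.1/(t + 4.1)². Setting 240·4.1/(t+4.1)² = 240t/[(t+4.1)(49+t)] gives 4.1(49+t) = t(t+4.1), so t² = 4.1×49 = 200.9.
t* = √200.9 = 14.17 min.

14.2 min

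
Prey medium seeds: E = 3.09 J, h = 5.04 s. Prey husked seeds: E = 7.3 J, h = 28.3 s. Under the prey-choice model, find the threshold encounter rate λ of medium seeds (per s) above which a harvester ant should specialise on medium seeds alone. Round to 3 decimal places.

Drop husked seeds once their profitability E₂/h₂ falls below the rate achievable on medium seeds alone: E₂/h₂ = λE₁/(1 + λh₁).
Solve for λ: λE₁h₂ = E₂(1 + λh₁) → λ(E₁h₂ − E₂h₁) = E₂ → λ = E₂/(E₁h₂ − E₂h₁).
λ = 7.3/(3.09×28.3 − 7.3×5.04) = 7.3/50.66 = 0.1441 per s.

0.144 per s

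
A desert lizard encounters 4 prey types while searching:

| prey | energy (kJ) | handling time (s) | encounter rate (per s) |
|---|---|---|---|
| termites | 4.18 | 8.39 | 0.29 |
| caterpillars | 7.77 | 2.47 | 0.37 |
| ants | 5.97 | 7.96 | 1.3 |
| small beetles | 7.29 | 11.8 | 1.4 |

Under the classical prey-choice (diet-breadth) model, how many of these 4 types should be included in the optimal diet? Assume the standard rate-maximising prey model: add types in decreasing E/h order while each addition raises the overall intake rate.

1

Profitabilities (E/h, kJ/s): caterpillars 3.15, ants 0.75, small beetles 0.618, termites 0.498. Add prey in this order while the next type's profitability exceeds the intake rate on those already taken.
Rate on top 1: 1.502. ants: 0.75 < 1.502 → exclude; stop.
Optimal diet: caterpillars — 1 of 4 types.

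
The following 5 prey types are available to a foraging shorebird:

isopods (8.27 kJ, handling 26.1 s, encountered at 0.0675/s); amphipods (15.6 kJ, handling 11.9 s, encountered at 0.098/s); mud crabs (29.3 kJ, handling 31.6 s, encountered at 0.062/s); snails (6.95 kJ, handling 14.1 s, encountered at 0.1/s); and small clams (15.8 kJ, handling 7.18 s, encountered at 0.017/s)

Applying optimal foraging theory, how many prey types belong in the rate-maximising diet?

Profitabilities (E/h, kJ/s): small clams 2.2, amphipods 1.31, mud crabs 0.927, snails 0.493, isopods 0.317. Add prey in this order while the next type's profitability exceeds the intake rate on those already taken.
Rate on top 1: 0.2394. amphipods: 1.31 > 0.2394 → include.
Rate on top 2: 0.7855. mud crabs: 0.927 > 0.7855 → include.
Rate on top 3: 0.8509. snails: 0.493 < 0.8509 → exclude; stop.
Optimal diet: small clams, amphipods, mud crabs — 3 of 5 types.

3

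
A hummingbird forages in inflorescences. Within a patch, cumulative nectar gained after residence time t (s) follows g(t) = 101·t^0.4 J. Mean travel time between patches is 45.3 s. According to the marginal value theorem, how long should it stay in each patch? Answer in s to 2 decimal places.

By the marginal value theorem, leave when the instantaneous gain rate g'(t) equals the habitat-wide average g(t)/(T + t).
g'(t) = 0.4·101·t^-0.6. Setting 0.4·101·t^-0.6 = 101·t^0.4/(45.3+t) gives 0.4(45.3+t) = t, so 0.60·t = 0.4×45.3.
t* = 0.4×45.3/0.60 = 30.2 s.

30.20 s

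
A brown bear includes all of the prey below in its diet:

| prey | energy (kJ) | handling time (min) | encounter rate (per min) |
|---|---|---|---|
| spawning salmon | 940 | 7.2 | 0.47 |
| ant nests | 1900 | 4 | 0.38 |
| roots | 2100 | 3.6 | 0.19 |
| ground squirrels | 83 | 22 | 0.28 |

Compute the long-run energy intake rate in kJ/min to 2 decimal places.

124.41 kJ/min

R = Σλ_iE_i / (1 + Σλ_ih_i)
Numerator: 0.47×940 + 0.38×1900 + 0.19×2100 + 0.28×83 = 1586
Denominator: 1 + 0.47×7.2 + 0.38×4 + 0.19×3.6 + 0.28×22 = 12.75
R = 1586/12.75 = 124.4 kJ/min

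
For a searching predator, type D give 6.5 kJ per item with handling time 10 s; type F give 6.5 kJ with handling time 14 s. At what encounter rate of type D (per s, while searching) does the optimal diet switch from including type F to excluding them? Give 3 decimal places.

At the threshold, the rate on type D alone equals the profitability of type F: λ·6.5/(1 + λ·10) = 6.5/14 = 0.4643.
Rearranging, λ(6.5 − 0.4643×10) = 0.4643, so λ = 0.4643/1.857 = 0.25 per s.

0.250 per s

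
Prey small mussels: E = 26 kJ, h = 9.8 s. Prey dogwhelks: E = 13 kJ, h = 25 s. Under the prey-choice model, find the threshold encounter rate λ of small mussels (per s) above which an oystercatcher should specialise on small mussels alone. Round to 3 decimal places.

0.025 per s

Drop dogwhelks once their profitability E₂/h₂ falls below the rate achievable on small mussels alone: E₂/h₂ = λE₁/(1 + λh₁).
Solve for λ: λE₁h₂ = E₂(1 + λh₁) → λ(E₁h₂ − E₂h₁) = E₂ → λ = E₂/(E₁h₂ − E₂h₁).
λ = 13/(26×25 − 13×9.8) = 13/522.6 = 0.02488 per s.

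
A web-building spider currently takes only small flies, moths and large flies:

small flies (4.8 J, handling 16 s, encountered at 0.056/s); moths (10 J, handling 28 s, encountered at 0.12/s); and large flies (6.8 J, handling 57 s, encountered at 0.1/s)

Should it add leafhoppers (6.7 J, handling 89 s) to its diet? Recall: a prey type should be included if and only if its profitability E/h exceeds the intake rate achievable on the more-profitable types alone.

Current rate: (0.056×4.8 + 0.12×10 + 0.1×6.8)/(1 + 0.056×16 + 0.12×28 + 0.1×57) = 0.1961 J/s.
Profitability of leafhoppers: 6.7/89 = 0.07528 J/s.
0.07528 < 0.1961, so adding leafhoppers would lower the average — exclude it.

No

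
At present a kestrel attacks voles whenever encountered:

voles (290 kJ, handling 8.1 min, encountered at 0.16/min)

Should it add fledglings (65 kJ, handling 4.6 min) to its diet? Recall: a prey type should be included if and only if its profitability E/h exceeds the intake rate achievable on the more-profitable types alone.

Intake rate on the current diet: R = (0.16×290) / (1 + 0.16×8.1) = 46.4/2.296 = 20.21 kJ/min.
Profitability of fledglings: 65/4.6 = 14.13 kJ/min.
14.13 < 20.21, so adding fledglings would lower the average — exclude it.

No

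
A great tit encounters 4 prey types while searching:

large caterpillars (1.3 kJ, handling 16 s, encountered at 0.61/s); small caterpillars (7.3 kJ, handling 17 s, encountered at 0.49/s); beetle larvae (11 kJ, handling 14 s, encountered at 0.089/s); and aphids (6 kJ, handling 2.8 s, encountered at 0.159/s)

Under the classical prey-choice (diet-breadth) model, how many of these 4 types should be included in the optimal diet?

Rank by E/h (kJ/s): aphids 2.14, beetle larvae 0.786, small caterpillars 0.429, large caterpillars 0.0813. Include each in turn until the next type's E/h falls below the running intake rate.
Rate on top 1: 0.6601. beetle larvae: 0.786 > 0.6601 → include.
Rate on top 2: 0.7183. small caterpillars: 0.429 < 0.7183 → exclude; stop.
Optimal diet: aphids, beetle larvae — 2 of 4 types.

2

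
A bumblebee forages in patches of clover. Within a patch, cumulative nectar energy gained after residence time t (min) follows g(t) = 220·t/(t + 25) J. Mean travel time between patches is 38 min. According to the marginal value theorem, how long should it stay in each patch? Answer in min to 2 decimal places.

30.82 min

By the marginal value theorem, leave when the instantaneous gain rate g'(t) equals the habitat-wide average g(t)/(T + t).
g'(t) = 220·25/(t + 25)². Setting 220·25/(t+25)² = 220t/[(t+25)(38+t)] gives 25(38+t) = t(t+25), so t² = 25×38 = 950.
t* = √950 = 30.82 min.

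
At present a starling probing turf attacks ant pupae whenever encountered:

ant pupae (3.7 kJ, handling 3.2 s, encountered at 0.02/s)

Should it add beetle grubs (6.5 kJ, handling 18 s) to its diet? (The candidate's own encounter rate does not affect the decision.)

Yes

On ant pupae alone, R = ΣλE/(1+Σλh) = 0.074/1.064 = 0.06955 kJ/s.
Profitability of beetle grubs: 6.5/18 = 0.3611 kJ/s.
Since 0.3611 > R, including beetle grubs increases the long-run rate.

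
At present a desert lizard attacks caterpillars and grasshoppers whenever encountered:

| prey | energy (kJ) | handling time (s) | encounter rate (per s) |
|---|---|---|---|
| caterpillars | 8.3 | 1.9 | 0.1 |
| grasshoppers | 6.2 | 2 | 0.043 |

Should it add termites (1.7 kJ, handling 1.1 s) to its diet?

Yes

On caterpillars and grasshoppers alone, R = ΣλE/(1+Σλh) = 1.097/1.276 = 0.8594 kJ/s.
Profitability of termites: 1.7/1.1 = 1.545 kJ/s.
1.545 > 0.8594, so adding termites raises the average — include it.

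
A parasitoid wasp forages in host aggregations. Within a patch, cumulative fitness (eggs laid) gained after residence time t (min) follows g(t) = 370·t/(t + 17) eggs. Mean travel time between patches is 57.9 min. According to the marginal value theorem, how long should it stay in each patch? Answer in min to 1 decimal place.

Optimal t* satisfies g'(t*) = g(t*)/(T + t*).
g'(t) = 370·17/(t + 17)². Setting 370·17/(t+17)² = 370t/[(t+17)(57.9+t)] gives 17(57.9+t) = t(t+17), so t² = 17×57.9 = 984.3.
t* = √984.3 = 31.37 min.

31.4 min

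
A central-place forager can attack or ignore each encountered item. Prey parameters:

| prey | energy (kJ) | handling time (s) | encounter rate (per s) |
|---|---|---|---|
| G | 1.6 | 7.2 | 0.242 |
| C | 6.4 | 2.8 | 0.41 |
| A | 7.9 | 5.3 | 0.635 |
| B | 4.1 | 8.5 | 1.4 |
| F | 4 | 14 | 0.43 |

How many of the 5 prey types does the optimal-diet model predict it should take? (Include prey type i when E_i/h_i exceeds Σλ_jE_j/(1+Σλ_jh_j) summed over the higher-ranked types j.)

Profitabilities (E/h, kJ/s): C 2.29, A 1.49, B 0.482, F 0.286, G 0.222. Add prey in this order while the next type's profitability exceeds the intake rate on those already taken.
Rate on top 1: 1.222. A: 1.49 > 1.222 → include.
Rate on top 2: 1.386. B: 0.482 < 1.386 → exclude; stop.
Optimal diet: C, A — 2 of 5 types.

2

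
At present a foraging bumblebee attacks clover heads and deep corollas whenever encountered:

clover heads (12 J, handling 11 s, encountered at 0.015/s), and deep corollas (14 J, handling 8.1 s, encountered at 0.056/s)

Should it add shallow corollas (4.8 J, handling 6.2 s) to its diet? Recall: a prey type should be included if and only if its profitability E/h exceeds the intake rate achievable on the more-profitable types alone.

Yes

Current rate: (0.015×12 + 0.056×14)/(1 + 0.015×11 + 0.056×8.1) = 0.5956 J/s.
Profitability of shallow corollas: 4.8/6.2 = 0.7742 J/s.
Since 0.7742 > R, including shallow corollas increases the long-run rate.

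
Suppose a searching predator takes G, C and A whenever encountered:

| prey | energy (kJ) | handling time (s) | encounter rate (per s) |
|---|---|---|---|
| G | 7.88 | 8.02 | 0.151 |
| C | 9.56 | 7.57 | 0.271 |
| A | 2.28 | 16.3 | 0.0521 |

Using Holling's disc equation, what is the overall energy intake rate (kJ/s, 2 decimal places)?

R = Σλ_iE_i / (1 + Σλ_ih_i)
Numerator: 0.151×7.88 + 0.271×9.56 + 0.0521×2.28 = 3.899
Denominator: 1 + 0.151×8.02 + 0.271×7.57 + 0.0521×16.3 = 5.112
R = 3.899/5.112 = 0.7628 kJ/s

0.76 kJ/s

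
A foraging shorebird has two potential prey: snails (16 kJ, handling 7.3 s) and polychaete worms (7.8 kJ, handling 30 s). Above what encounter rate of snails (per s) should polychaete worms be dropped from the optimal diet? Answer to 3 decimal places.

0.018 per s

Drop polychaete worms once their profitability E₂/h₂ falls below the rate achievable on snails alone: E₂/h₂ = λE₁/(1 + λh₁).
Solve for λ: λE₁h₂ = E₂(1 + λh₁) → λ(E₁h₂ − E₂h₁) = E₂ → λ = E₂/(E₁h₂ − E₂h₁).
λ = 7.8/(16×30 − 7.8×7.3) = 7.8/423.1 = 0.01844 per s.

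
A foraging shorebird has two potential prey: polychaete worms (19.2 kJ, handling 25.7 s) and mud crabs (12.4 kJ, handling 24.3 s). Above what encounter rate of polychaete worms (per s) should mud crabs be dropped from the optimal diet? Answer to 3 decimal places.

0.084 per s

At the threshold, the rate on polychaete worms alone equals the profitability of mud crabs: λ·19.2/(1 + λ·25.7) = 12.4/24.3 = 0.5103.
Rearranging, λ(19.2 − 0.5103×25.7) = 0.5103, so λ = 0.5103/6.086 = 0.08385 per s.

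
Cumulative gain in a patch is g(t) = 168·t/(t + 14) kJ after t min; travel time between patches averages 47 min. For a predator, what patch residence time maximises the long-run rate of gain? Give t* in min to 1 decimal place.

Optimal t* satisfies g'(t*) = g(t*)/(T + t*).
g'(t) = 168·14/(t + 14)². Setting 168·14/(t+14)² = 168t/[(t+14)(47+t)] gives 14(47+t) = t(t+14), so t² = 14×47 = 658.
t* = √658 = 25.65 min.

25.7 min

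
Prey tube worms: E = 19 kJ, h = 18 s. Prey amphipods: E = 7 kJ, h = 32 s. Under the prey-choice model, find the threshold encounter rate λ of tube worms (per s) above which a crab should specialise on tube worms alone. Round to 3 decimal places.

0.015 per s

The zero-one rule: include amphipods iff E₂/h₂ > λE₁/(1+λh₁). Equality gives the switch point.
λE₁h₂ = E₂ + λE₂h₁ ⇒ λ = E₂/(E₁h₂ − E₂h₁) = 7/(608 − 126) = 0.01452 per s.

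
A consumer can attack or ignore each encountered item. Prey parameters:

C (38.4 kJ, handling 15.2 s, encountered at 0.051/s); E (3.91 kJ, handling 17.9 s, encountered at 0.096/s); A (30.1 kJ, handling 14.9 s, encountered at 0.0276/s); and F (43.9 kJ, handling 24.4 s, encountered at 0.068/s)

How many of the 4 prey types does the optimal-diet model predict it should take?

Profitabilities (E/h, kJ/s): C 2.53, A 2.02, F 1.8, E 0.218. Add prey in this order while the next type's profitability exceeds the intake rate on those already taken.
Rate on top 1: 1.103. A: 2.02 > 1.103 → include.
Rate on top 2: 1.276. F: 1.8 > 1.276 → include.
Rate on top 3: 1.502. E: 0.218 < 1.502 → exclude; stop.
Optimal diet: C, A, F — 3 of 4 types.

3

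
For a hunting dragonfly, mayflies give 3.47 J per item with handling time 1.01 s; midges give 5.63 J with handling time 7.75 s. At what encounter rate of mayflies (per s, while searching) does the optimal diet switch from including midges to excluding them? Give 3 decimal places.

The zero-one rule: include midges iff E₂/h₂ > λE₁/(1+λh₁). Equality gives the switch point.
λE₁h₂ = E₂ + λE₂h₁ ⇒ λ = E₂/(E₁h₂ − E₂h₁) = 5.63/(26.89 − 5.686) = 0.2655 per s.

0.265 per s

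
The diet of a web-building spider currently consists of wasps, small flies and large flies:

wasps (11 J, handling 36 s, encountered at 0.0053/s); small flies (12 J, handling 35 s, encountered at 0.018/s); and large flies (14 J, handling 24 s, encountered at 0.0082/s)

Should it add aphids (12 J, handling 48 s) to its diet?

Yes

On wasps, small flies and large flies alone, R = ΣλE/(1+Σλh) = 0.3891/2.018 = 0.1929 J/s.
aphids: E/h = 12/48 = 0.25 J/s.
Since 0.25 > R, including aphids increases the long-run rate.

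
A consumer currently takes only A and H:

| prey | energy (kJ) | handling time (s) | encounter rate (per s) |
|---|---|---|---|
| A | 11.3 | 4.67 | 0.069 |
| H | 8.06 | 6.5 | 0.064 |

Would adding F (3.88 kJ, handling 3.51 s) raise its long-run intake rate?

Yes

On A and H alone, R = ΣλE/(1+Σλh) = 1.296/1.738 = 0.7453 kJ/s.
F: E/h = 3.88/3.51 = 1.105 kJ/s.
Since 1.105 > R, including F increases the long-run rate.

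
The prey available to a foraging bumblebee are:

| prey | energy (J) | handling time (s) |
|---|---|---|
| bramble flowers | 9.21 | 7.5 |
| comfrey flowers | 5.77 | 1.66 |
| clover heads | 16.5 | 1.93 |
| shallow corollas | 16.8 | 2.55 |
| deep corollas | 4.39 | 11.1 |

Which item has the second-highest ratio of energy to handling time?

In descending order of E/h:
clover heads: 16.5/1.93 = 8.55 J/s
shallow corollas: 16.8/2.55 = 6.59 J/s
comfrey flowers: 5.77/1.66 = 3.48 J/s
bramble flowers: 9.21/7.5 = 1.23 J/s
deep corollas: 4.39/11.1 = 0.395 J/s

shallow corollas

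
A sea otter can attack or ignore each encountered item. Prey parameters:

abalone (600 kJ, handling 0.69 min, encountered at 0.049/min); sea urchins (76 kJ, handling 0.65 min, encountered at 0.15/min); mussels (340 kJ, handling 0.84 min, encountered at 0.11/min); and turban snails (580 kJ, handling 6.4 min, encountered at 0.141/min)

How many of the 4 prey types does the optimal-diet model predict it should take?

4

Rank by E/h (kJ/min): abalone 870, mussels 405, sea urchins 117, turban snails 90.6. Include each in turn until the next type's E/h falls below the running intake rate.
Rate on top 1: 28.44. mussels: 405 > 28.44 → include.
Rate on top 2: 59.31. sea urchins: 117 > 59.31 → include.
Rate on top 3: 63.9. turban snails: 90.6 > 63.9 → include.
Optimal diet: abalone, mussels, sea urchins, turban snails — 4 of 4 types.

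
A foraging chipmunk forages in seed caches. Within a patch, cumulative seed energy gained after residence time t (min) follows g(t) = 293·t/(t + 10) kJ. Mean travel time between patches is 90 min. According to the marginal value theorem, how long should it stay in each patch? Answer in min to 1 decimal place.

By the marginal value theorem, leave when the instantaneous gain rate g'(t) equals the habitat-wide average g(t)/(T + t).
g'(t) = 293·10/(t + 10)². Setting 293·10/(t+10)² = 293t/[(t+10)(90+t)] gives 10(90+t) = t(t+10), so t² = 10×90 = 900.
t* = √900 = 30 min.

30.0 min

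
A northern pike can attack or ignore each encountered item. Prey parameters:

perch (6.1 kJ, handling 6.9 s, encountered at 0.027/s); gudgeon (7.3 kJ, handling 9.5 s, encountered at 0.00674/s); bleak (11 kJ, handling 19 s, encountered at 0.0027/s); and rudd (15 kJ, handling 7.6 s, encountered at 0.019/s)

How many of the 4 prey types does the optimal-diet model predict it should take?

E/h in descending order: rudd 1.97, perch 0.884, gudgeon 0.768, bleak 0.579 kJ/s. The optimal diet is the largest prefix of this list for which every included type satisfies E_i/h_i > R on the types above it.
Rate on top 1: 0.249. perch: 0.884 > 0.249 → include.
Rate on top 2: 0.3379. gudgeon: 0.768 > 0.3379 → include.
Rate on top 3: 0.3577. bleak: 0.579 > 0.3577 → include.
Optimal diet: rudd, perch, gudgeon, bleak — 4 of 4 types.

4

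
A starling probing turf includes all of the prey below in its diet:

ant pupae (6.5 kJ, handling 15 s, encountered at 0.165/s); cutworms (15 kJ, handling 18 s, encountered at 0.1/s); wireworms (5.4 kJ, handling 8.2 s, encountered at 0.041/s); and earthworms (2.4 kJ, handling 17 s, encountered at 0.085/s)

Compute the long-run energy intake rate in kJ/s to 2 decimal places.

Energy encountered per unit search time: 0.165×6.5 + 0.1×15 + 0.041×5.4 + 0.085×2.4 = 2.998 kJ/s.
Handling time per unit search time: 0.165×15 + 0.1×18 + 0.041×8.2 + 0.085×17 = 6.056.
Rate = 2.998/(1 + 6.056) = 0.4249 kJ/s.

0.42 kJ/s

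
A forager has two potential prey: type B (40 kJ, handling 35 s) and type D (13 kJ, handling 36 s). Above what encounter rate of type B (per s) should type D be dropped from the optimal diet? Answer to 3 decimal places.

0.013 per s

Drop type D once their profitability E₂/h₂ falls below the rate achievable on type B alone: E₂/h₂ = λE₁/(1 + λh₁).
Solve for λ: λE₁h₂ = E₂(1 + λh₁) → λ(E₁h₂ − E₂h₁) = E₂ → λ = E₂/(E₁h₂ − E₂h₁).
λ = 13/(40×36 − 13×35) = 13/985 = 0.0132 per s.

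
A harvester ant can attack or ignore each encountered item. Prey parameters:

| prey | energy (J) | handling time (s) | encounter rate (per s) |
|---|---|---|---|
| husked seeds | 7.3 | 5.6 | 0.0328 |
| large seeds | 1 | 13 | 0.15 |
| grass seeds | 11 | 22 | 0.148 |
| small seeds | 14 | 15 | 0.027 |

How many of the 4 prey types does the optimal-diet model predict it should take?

3

Profitabilities (E/h, J/s): husked seeds 1.3, small seeds 0.933, grass seeds 0.5, large seeds 0.0769. Add prey in this order while the next type's profitability exceeds the intake rate on those already taken.
Rate on top 1: 0.2023. small seeds: 0.933 > 0.2023 → include.
Rate on top 2: 0.3886. grass seeds: 0.5 > 0.3886 → include.
Rate on top 3: 0.4635. large seeds: 0.0769 < 0.4635 → exclude; stop.
Optimal diet: husked seeds, small seeds, grass seeds — 3 of 4 types.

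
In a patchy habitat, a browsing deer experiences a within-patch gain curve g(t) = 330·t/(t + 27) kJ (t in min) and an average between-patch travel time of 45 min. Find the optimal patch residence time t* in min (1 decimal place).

34.9 min

Maximise g(t)/(T+t): set derivative to zero → g'(t)(T+t) = g(t).
g'(t) = 330·27/(t + 27)². Setting 330·27/(t+27)² = 330t/[(t+27)(45+t)] gives 27(45+t) = t(t+27), so t² = 27×45 = 1215.
t* = √1215 = 34.86 min.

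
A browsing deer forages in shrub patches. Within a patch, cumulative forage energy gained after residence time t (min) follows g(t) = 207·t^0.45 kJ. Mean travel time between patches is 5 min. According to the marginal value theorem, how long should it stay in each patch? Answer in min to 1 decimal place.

4.1 min

Maximise g(t)/(T+t): set derivative to zero → g'(t)(T+t) = g(t).
g'(t) = 0.45·207·t^-0.55. Setting 0.45·207·t^-0.55 = 207·t^0.45/(5+t) gives 0.45(5+t) = t, so 0.55·t = 0.45×5.
t* = 0.45×5/0.55 = 4.091 min.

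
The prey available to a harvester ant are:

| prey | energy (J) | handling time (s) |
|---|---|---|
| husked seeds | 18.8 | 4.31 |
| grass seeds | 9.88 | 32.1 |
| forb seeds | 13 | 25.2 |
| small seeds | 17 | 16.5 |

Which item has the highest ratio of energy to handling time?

Profitability E/h (J/s): husked seeds = 18.8/4.31 = 4.36, grass seeds = 9.88/32.1 = 0.308, forb seeds = 13/25.2 = 0.516, small seeds = 17/16.5 = 1.03.
Ranked: husked seeds > small seeds > forb seeds > grass seeds.

husked seeds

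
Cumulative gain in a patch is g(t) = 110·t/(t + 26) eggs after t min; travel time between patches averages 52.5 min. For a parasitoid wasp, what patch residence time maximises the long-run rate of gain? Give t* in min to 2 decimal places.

36.95 min

Maximise g(t)/(T+t): set derivative to zero → g'(t)(T+t) = g(t).
g'(t) = 110·26/(t + 26)². Setting 110·26/(t+26)² = 110t/[(t+26)(52.5+t)] gives 26(52.5+t) = t(t+26), so t² = 26×52.5 = 1365.
t* = √1365 = 36.95 min.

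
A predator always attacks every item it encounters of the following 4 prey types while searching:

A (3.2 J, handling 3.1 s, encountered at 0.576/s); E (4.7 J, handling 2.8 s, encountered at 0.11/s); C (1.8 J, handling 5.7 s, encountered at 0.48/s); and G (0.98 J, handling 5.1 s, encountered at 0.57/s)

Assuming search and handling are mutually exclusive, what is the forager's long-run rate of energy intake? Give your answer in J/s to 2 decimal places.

0.43 J/s

Energy encountered per unit search time: 0.576×3.2 + 0.11×4.7 + 0.48×1.8 + 0.57×0.98 = 3.783 J/s.
Handling time per unit search time: 0.576×3.1 + 0.11×2.8 + 0.48×5.7 + 0.57×5.1 = 7.737.
Rate = 3.783/(1 + 7.737) = 0.433 J/s.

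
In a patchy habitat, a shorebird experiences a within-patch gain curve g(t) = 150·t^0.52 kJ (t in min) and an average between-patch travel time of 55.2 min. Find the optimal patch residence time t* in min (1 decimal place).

By the marginal value theorem, leave when the instantaneous gain rate g'(t) equals the habitat-wide average g(t)/(T + t).
g'(t) = 0.52·150·t^-0.48. Setting 0.52·150·t^-0.48 = 150·t^0.52/(55.2+t) gives 0.52(55.2+t) = t, so 0.48·t = 0.52×55.2.
t* = 0.52×55.2/0.48 = 59.8 min.

59.8 min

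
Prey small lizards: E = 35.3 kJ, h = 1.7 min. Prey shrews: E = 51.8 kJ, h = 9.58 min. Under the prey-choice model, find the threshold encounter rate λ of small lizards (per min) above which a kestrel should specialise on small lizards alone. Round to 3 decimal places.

0.207 per min

At the threshold, the rate on small lizards alone equals the profitability of shrews: λ·35.3/(1 + λ·1.7) = 51.8/9.58 = 5.407.
Rearranging, λ(35.3 − 5.407×1.7) = 5.407, so λ = 5.407/26.11 = 0.2071 per min.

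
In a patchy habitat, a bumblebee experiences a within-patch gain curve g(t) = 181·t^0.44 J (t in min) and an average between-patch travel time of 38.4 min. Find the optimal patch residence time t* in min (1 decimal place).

30.2 min

By the marginal value theorem, leave when the instantaneous gain rate g'(t) equals the habitat-wide average g(t)/(T + t).
g'(t) = 0.44·181·t^-0.56. Setting 0.44·181·t^-0.56 = 181·t^0.44/(38.4+t) gives 0.44(38.4+t) = t, so 0.56·t = 0.44×38.4.
t* = 0.44×38.4/0.56 = 30.17 min.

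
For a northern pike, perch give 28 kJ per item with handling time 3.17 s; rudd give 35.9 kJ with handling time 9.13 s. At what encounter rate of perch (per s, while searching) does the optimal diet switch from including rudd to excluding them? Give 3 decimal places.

0.253 per s

Drop rudd once their profitability E₂/h₂ falls below the rate achievable on perch alone: E₂/h₂ = λE₁/(1 + λh₁).
Solve for λ: λE₁h₂ = E₂(1 + λh₁) → λ(E₁h₂ − E₂h₁) = E₂ → λ = E₂/(E₁h₂ − E₂h₁).
λ = 35.9/(28×9.13 − 35.9×3.17) = 35.9/141.8 = 0.2531 per s.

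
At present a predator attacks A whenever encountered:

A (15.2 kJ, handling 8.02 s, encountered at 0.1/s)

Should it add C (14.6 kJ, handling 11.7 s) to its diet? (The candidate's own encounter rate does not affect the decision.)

Current rate: (0.1×15.2)/(1 + 0.1×8.02) = 0.8435 kJ/s.
Profitability of C: 14.6/11.7 = 1.248 kJ/s.
Since 1.248 > R, including C increases the long-run rate.

Yes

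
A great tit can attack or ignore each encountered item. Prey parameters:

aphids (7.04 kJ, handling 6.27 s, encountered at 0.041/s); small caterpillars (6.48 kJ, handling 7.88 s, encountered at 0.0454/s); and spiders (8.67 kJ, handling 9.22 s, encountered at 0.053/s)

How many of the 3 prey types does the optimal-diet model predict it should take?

3

Profitabilities (E/h, kJ/s): aphids 1.12, spiders 0.94, small caterpillars 0.822. Add prey in this order while the next type's profitability exceeds the intake rate on those already taken.
Rate on top 1: 0.2296. spiders: 0.94 > 0.2296 → include.
Rate on top 2: 0.4286. small caterpillars: 0.822 > 0.4286 → include.
Optimal diet: aphids, spiders, small caterpillars — 3 of 3 types.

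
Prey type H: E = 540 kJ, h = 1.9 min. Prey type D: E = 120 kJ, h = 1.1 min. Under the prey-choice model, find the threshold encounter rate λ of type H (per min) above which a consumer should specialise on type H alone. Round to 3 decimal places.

At the threshold, the rate on type H alone equals the profitability of type D: λ·540/(1 + λ·1.9) = 120/1.1 = 109.1.
Rearranging, λ(540 − 109.1×1.9) = 109.1, so λ = 109.1/332.7 = 0.3279 per min.

0.328 per min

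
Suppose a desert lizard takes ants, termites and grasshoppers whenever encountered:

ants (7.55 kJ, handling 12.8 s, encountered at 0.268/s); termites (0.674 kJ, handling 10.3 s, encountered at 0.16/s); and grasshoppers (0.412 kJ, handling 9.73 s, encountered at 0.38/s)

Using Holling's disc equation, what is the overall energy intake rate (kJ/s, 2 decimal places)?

0.23 kJ/s

R = Σλ_iE_i / (1 + Σλ_ih_i)
Numerator: 0.268×7.55 + 0.16×0.674 + 0.38×0.412 = 2.288
Denominator: 1 + 0.268×12.8 + 0.16×10.3 + 0.38×9.73 = 9.776
R = 2.288/9.776 = 0.234 kJ/s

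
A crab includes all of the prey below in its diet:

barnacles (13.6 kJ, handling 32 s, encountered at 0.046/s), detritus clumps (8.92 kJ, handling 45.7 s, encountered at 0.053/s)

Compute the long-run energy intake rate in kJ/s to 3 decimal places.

Energy encountered per unit search time: 0.046×13.6 + 0.053×8.92 = 1.098 kJ/s.
Handling time per unit search time: 0.046×32 + 0.053×45.7 = 3.894.
Rate = 1.098/(1 + 3.894) = 0.2244 kJ/s.

0.224 kJ/s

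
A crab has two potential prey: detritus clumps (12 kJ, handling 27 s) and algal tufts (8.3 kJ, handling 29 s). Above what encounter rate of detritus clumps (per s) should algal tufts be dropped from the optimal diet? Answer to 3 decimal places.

0.067 per s

The zero-one rule: include algal tufts iff E₂/h₂ > λE₁/(1+λh₁). Equality gives the switch point.
λE₁h₂ = E₂ + λE₂h₁ ⇒ λ = E₂/(E₁h₂ − E₂h₁) = 8.3/(348 − 224.1) = 0.06699 per s.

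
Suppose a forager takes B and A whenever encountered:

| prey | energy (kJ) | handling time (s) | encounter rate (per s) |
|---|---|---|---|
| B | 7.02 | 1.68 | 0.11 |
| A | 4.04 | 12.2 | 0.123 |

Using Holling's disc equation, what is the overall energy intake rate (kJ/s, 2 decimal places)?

R = (0.11×7.02 + 0.123×4.04) / (1 + 0.11×1.68 + 0.123×12.2) = 1.269/2.685 = 0.4726 kJ/s.

0.47 kJ/s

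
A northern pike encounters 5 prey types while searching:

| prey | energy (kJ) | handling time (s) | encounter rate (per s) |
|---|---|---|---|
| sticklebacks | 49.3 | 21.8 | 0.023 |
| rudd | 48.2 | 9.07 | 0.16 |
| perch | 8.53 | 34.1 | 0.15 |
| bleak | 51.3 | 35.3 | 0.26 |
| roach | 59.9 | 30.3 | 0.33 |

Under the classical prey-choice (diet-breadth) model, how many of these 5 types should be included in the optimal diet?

Rank by E/h (kJ/s): rudd 5.31, sticklebacks 2.26, roach 1.98, bleak 1.45, perch 0.25. Include each in turn until the next type's E/h falls below the running intake rate.
Rate on top 1: 3.146. sticklebacks: 2.26 < 3.146 → exclude; stop.
Optimal diet: rudd — 1 of 5 types.

1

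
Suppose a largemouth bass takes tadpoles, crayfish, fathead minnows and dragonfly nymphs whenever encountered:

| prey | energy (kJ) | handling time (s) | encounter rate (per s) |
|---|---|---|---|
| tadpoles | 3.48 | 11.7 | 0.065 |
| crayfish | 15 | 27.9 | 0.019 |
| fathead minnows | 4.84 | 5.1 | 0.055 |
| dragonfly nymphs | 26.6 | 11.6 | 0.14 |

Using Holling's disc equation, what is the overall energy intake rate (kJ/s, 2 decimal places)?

1.07 kJ/s

R = (0.065×3.48 + 0.019×15 + 0.055×4.84 + 0.14×26.6) / (1 + 0.065×11.7 + 0.019×27.9 + 0.055×5.1 + 0.14×11.6) = 4.501/4.195 = 1.073 kJ/s.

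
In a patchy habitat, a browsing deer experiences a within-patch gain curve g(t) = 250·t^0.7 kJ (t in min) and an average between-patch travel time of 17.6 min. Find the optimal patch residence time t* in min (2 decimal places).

Maximise g(t)/(T+t): set derivative to zero → g'(t)(T+t) = g(t).
g'(t) = 0.7·250·t^-0.3. Setting 0.7·250·t^-0.3 = 250·t^0.7/(17.6+t) gives 0.7(17.6+t) = t, so 0.30·t = 0.7×17.6.
t* = 0.7×17.6/0.30 = 41.07 min.

41.07 min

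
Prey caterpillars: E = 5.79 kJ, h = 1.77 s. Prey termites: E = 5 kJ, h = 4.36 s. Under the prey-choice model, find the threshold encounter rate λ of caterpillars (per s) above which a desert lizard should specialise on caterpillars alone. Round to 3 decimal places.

0.305 per s

The zero-one rule: include termites iff E₂/h₂ > λE₁/(1+λh₁). Equality gives the switch point.
λE₁h₂ = E₂ + λE₂h₁ ⇒ λ = E₂/(E₁h₂ − E₂h₁) = 5/(25.24 − 8.85) = 0.305 per s.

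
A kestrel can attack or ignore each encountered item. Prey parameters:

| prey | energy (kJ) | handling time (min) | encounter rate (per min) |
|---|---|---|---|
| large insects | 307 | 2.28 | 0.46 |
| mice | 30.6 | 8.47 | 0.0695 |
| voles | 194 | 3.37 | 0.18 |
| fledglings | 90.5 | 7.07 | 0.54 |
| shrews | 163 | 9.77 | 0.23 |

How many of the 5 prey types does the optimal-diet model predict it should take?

1

E/h in descending order: large insects 135, voles 57.6, shrews 16.7, fledglings 12.8, mice 3.61 kJ/min. The optimal diet is the largest prefix of this list for which every included type satisfies E_i/h_i > R on the types above it.
Rate on top 1: 68.93. voles: 57.6 < 68.93 → exclude; stop.
Optimal diet: large insects — 1 of 5 types.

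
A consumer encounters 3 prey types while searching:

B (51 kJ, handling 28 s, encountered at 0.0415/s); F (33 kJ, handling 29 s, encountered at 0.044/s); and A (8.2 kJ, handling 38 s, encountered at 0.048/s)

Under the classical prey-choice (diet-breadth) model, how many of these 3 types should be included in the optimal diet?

2

Rank by E/h (kJ/s): B 1.82, F 1.14, A 0.216. Include each in turn until the next type's E/h falls below the running intake rate.
Rate on top 1: 0.979. F: 1.14 > 0.979 → include.
Rate on top 2: 1.038. A: 0.216 < 1.038 → exclude; stop.
Optimal diet: B, F — 2 of 3 types.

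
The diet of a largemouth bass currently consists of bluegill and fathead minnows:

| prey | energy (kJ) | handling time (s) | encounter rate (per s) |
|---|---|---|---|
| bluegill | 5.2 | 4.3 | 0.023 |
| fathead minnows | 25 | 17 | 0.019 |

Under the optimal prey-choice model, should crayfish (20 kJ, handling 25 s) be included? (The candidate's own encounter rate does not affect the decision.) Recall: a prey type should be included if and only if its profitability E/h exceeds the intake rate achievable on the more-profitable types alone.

Yes

On bluegill and fathead minnows alone, R = ΣλE/(1+Σλh) = 0.5946/1.422 = 0.4182 kJ/s.
crayfish: E/h = 20/25 = 0.8 kJ/s.
Since 0.8 > R, including crayfish increases the long-run rate.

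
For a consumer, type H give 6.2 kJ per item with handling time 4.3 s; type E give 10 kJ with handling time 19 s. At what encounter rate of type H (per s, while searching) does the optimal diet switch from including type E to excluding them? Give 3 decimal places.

0.134 per s

The zero-one rule: include type E iff E₂/h₂ > λE₁/(1+λh₁). Equality gives the switch point.
λE₁h₂ = E₂ + λE₂h₁ ⇒ λ = E₂/(E₁h₂ − E₂h₁) = 10/(117.8 − 43) = 0.1337 per s.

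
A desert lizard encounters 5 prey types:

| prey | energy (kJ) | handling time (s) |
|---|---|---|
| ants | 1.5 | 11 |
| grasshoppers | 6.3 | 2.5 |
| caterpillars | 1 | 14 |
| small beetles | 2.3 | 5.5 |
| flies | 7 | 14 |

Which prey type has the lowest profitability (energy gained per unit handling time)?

In descending order of E/h:
grasshoppers: 6.3/2.5 = 2.52 kJ/s
flies: 7/14 = 0.5 kJ/s
small beetles: 2.3/5.5 = 0.418 kJ/s
ants: 1.5/11 = 0.136 kJ/s
caterpillars: 1/14 = 0.0714 kJ/s

caterpillars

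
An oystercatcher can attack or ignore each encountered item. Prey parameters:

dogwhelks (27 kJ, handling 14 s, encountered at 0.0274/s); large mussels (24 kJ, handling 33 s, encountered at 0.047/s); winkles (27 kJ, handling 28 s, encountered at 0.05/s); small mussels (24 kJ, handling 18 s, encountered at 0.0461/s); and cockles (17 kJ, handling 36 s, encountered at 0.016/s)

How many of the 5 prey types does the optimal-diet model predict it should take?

3

Profitabilities (E/h, kJ/s): dogwhelks 1.93, small mussels 1.33, winkles 0.964, large mussels 0.727, cockles 0.472. Add prey in this order while the next type's profitability exceeds the intake rate on those already taken.
Rate on top 1: 0.5347. small mussels: 1.33 > 0.5347 → include.
Rate on top 2: 0.8341. winkles: 0.964 > 0.8341 → include.
Rate on top 3: 0.8845. large mussels: 0.727 < 0.8845 → exclude; stop.
Optimal diet: dogwhelks, small mussels, winkles — 3 of 5 types.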